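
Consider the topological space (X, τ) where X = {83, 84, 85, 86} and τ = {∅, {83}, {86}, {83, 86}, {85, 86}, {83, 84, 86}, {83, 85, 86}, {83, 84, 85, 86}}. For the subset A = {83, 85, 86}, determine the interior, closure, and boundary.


int(A) = {83, 85, 86}, cl(A) = {83, 84, 85, 86}, ∂A = {84}.

Closed sets in (X, τ) are complements of opens:
  closed(X, τ) = {∅, {84}, {85}, {83, 84}, {84, 85}, {83, 84, 85}, {84, 85, 86}, {83, 84, 85, 86}}.
int(A) = ⋃ {U ∈ τ : U ⊆ A}. Opens contained in A: ∅, {83}, {86}, {83, 86}, {85, 86}, {83, 85, 86}.
Taking the union of these: int(A) = {83, 85, 86}.
cl(A) = ⋂ {C closed : A ⊆ C}. Closed sets containing A: {83, 84, 85, 86}.
Intersecting these: cl(A) = {83, 84, 85, 86}.
∂A = cl(A) ∖ int(A) = {83, 84, 85, 86} ∖ {83, 85, 86} = {84}.


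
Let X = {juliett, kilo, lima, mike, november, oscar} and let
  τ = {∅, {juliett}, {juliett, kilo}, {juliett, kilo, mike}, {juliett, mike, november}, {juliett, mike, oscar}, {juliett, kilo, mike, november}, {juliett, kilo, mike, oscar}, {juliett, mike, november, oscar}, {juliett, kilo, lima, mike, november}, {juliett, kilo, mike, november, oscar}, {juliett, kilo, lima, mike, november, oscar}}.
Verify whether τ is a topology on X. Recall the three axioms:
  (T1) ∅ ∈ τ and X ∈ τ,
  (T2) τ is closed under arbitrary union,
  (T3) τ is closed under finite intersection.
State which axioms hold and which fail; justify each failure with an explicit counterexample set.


τ is NOT a topology on X.

Axiom (T1): ∅ ∈ τ? Yes; X ∈ τ? Yes.
Axiom (T2/T3): check pairwise unions and intersections of members of τ.
Counterexample for (T3): {juliett, kilo, mike} ∩ {juliett, mike, november} = {juliett, mike} ∉ τ. Therefore τ is NOT a topology.


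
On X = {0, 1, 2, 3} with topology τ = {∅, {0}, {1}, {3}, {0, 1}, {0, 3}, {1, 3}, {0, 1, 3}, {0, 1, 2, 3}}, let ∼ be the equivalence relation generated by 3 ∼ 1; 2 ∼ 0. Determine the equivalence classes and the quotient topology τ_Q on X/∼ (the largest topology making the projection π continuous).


X/∼ = {[0=2], [1=3]}; |τ_Q| = 3.

Equivalence classes: [0=2], [1=3].
Quotient map π: X → X/∼ sends 0 ↦ [0=2], 1 ↦ [1=3], 2 ↦ [0=2], 3 ↦ [1=3].
For each subset V ⊆ X/∼, compute π^{-1}(V) ⊆ X and check whether π^{-1}(V) ∈ τ. V is open in τ_Q iff π^{-1}(V) ∈ τ.
  V = {}: π^{-1}(V) = ∅ ∈ τ ✓.
  V = {[0=2]}: π^{-1}(V) = {0, 2} ∉ τ ✗.
  V = {[1=3]}: π^{-1}(V) = {1, 3} ∈ τ ✓.
  V = {[0=2], [1=3]}: π^{-1}(V) = {0, 1, 2, 3} ∈ τ ✓.
Open sets in the quotient: τ_Q = {{}, {[1=3]}, {[0=2], [1=3]}} (3 elements).


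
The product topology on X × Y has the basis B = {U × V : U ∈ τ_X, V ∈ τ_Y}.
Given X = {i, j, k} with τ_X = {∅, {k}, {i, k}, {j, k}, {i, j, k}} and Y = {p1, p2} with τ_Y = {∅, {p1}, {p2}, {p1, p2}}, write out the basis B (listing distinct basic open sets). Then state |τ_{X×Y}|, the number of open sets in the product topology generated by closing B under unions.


Basis B = {∅ × ∅, {k} × {p1}, {k} × {p2}, {i, k} × {p1}, {i, k} × {p2}, {j, k} × {p1}, {j, k} × {p2}, {k} × {p1, p2}, {i, j, k} × {p1}, {i, j, k} × {p2}, {i, k} × {p1, p2}, {j, k} × {p1, p2}, {i, j, k} × {p1, p2}}; |τ_{X×Y}| = 25.

Enumerate products U × V with U ∈ τ_X, V ∈ τ_Y (deduplicated):
  ∅ × ∅ = {} (∅)
  {k} × {p1} = {(k,p1)}
  {k} × {p2} = {(k,p2)}
  {i, k} × {p1} = {(i,p1), (k,p1)}
  {i, k} × {p2} = {(i,p2), (k,p2)}
  {j, k} × {p1} = {(j,p1), (k,p1)}
  {j, k} × {p2} = {(j,p2), (k,p2)}
  {k} × {p1, p2} = {(k,p1), (k,p2)}
  {i, j, k} × {p1} = {(i,p1), (j,p1), (k,p1)}
  {i, j, k} × {p2} = {(i,p2), (j,p2), (k,p2)}
  {i, k} × {p1, p2} = {(i,p1), (i,p2), (k,p1), (k,p2)}
  {j, k} × {p1, p2} = {(j,p1), (j,p2), (k,p1), (k,p2)}
  {i, j, k} × {p1, p2} = {(i,p1), (i,p2), (j,p1), (j,p2), (k,p1), (k,p2)}
These 13 distinct sets form the basis B.
Close under arbitrary unions to get τ_{X×Y}; counting gives |τ_{X×Y}| = 25.


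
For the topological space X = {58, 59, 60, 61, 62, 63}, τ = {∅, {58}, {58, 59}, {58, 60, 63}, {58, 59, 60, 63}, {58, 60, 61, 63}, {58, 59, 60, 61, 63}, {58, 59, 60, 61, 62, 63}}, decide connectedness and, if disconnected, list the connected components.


(X, τ) is connected.

Find clopen sets (U ∈ τ with X ∖ U ∈ τ):
  U = ∅, X ∖ U = {58, 59, 60, 61, 62, 63} — both open, so U is clopen.
  U = {58, 59, 60, 61, 62, 63}, X ∖ U = ∅ — both open, so U is clopen.
Only trivial clopens (∅ and X) exist, so (X, τ) is connected.
Compute connected components by grouping points that agree on all clopens:
  component: {58, 59, 60, 61, 62, 63}


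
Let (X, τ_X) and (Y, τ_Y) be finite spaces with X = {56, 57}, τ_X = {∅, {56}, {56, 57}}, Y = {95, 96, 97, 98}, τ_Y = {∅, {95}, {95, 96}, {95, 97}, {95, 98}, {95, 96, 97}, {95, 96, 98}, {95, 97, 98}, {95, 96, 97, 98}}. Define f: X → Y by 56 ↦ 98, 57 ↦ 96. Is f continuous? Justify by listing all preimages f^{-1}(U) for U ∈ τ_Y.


f is NOT continuous.

Compute f^{-1}(U) for each U ∈ τ_Y:
  U = ∅: f^{-1}(U) = ∅ ∈ τ_X ✓.
  U = {95}: f^{-1}(U) = ∅ ∈ τ_X ✓.
  U = {95, 96}: f^{-1}(U) = {57} ∉ τ_X ✗.
  U = {95, 97}: f^{-1}(U) = ∅ ∈ τ_X ✓.
  U = {95, 98}: f^{-1}(U) = {56} ∈ τ_X ✓.
  U = {95, 96, 97}: f^{-1}(U) = {57} ∉ τ_X ✗.
  U = {95, 96, 98}: f^{-1}(U) = {56, 57} ∈ τ_X ✓.
  U = {95, 97, 98}: f^{-1}(U) = {56} ∈ τ_X ✓.
  U = {95, 96, 97, 98}: f^{-1}(U) = {56, 57} ∈ τ_X ✓.
Found U = {95, 96} with f^{-1}(U) = {57} not in τ_X. Therefore f is NOT continuous.


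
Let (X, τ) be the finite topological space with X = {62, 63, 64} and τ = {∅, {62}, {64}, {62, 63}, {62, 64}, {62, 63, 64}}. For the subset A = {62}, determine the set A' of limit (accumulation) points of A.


A' = {63}

For each x ∈ X, list the open sets U ∈ τ with x ∈ U, then check whether U ∩ (A ∖ {x}) ≠ ∅ for every such U.
  x = 62: open {62} ∋ x has {62} ∩ (A ∖ {62}) = ∅, so x is NOT a limit point.
  x = 63: opens ∋ x are {62, 63}, {62, 63, 64}; each meets A ∖ {63}, so x IS a limit point.
  x = 64: open {64} ∋ x has {64} ∩ (A ∖ {64}) = ∅, so x is NOT a limit point.
Collecting: A' = {63}.


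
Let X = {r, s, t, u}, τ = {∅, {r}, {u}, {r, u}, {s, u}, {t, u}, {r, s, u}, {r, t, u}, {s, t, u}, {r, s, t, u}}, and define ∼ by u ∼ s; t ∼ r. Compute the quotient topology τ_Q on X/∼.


X/∼ = {[r=t], [s=u]}; |τ_Q| = 3.

Equivalence classes: [r=t], [s=u].
Quotient map π: X → X/∼ sends r ↦ [r=t], s ↦ [s=u], t ↦ [r=t], u ↦ [s=u].
For each subset V ⊆ X/∼, compute π^{-1}(V) ⊆ X and check whether π^{-1}(V) ∈ τ. V is open in τ_Q iff π^{-1}(V) ∈ τ.
  V = {}: π^{-1}(V) = ∅ ∈ τ ✓.
  V = {[r=t]}: π^{-1}(V) = {r, t} ∉ τ ✗.
  V = {[s=u]}: π^{-1}(V) = {s, u} ∈ τ ✓.
  V = {[r=t], [s=u]}: π^{-1}(V) = {r, s, t, u} ∈ τ ✓.
Open sets in the quotient: τ_Q = {{}, {[s=u]}, {[r=t], [s=u]}} (3 elements).


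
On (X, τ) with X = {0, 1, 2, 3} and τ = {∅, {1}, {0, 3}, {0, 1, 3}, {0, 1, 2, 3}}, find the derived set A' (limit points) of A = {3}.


A' = {0, 2}

For each x ∈ X, list the open sets U ∈ τ with x ∈ U, then check whether U ∩ (A ∖ {x}) ≠ ∅ for every such U.
  x = 0: opens ∋ x are {0, 3}, {0, 1, 3}, {0, 1, 2, 3}; each meets A ∖ {0}, so x IS a limit point.
  x = 1: open {1} ∋ x has {1} ∩ (A ∖ {1}) = ∅, so x is NOT a limit point.
  x = 2: opens ∋ x are {0, 1, 2, 3}; each meets A ∖ {2}, so x IS a limit point.
  x = 3: open {0, 3} ∋ x has {0, 3} ∩ (A ∖ {3}) = ∅, so x is NOT a limit point.
Collecting: A' = {0, 2}.


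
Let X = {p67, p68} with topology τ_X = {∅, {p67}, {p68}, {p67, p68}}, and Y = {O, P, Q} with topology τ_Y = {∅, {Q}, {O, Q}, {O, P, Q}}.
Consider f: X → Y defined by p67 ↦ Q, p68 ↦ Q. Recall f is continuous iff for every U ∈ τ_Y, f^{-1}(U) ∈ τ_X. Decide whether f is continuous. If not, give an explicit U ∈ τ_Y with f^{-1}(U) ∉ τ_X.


f IS continuous.

Compute f^{-1}(U) for each U ∈ τ_Y:
  U = ∅: f^{-1}(U) = ∅ ∈ τ_X ✓.
  U = {Q}: f^{-1}(U) = {p67, p68} ∈ τ_X ✓.
  U = {O, Q}: f^{-1}(U) = {p67, p68} ∈ τ_X ✓.
  U = {O, P, Q}: f^{-1}(U) = {p67, p68} ∈ τ_X ✓.
Every preimage lies in τ_X, so f IS continuous.


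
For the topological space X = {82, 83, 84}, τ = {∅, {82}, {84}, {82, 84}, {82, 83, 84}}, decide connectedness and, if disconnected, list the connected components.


(X, τ) is connected.

Find clopen sets (U ∈ τ with X ∖ U ∈ τ):
  U = ∅, X ∖ U = {82, 83, 84} — both open, so U is clopen.
  U = {82, 83, 84}, X ∖ U = ∅ — both open, so U is clopen.
Only trivial clopens (∅ and X) exist, so (X, τ) is connected.
Compute connected components by grouping points that agree on all clopens:
  component: {82, 83, 84}


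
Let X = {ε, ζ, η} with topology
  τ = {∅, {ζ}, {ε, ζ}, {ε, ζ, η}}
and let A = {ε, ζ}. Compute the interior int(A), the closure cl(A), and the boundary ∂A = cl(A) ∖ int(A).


int(A) = {ε, ζ}, cl(A) = {ε, ζ, η}, ∂A = {η}.

Closed sets in (X, τ) are complements of opens:
  closed(X, τ) = {∅, {η}, {ε, η}, {ε, ζ, η}}.
int(A) = ⋃ {U ∈ τ : U ⊆ A}. Opens contained in A: ∅, {ζ}, {ε, ζ}.
Taking the union of these: int(A) = {ε, ζ}.
cl(A) = ⋂ {C closed : A ⊆ C}. Closed sets containing A: {ε, ζ, η}.
Intersecting these: cl(A) = {ε, ζ, η}.
∂A = cl(A) ∖ int(A) = {ε, ζ, η} ∖ {ε, ζ} = {η}.


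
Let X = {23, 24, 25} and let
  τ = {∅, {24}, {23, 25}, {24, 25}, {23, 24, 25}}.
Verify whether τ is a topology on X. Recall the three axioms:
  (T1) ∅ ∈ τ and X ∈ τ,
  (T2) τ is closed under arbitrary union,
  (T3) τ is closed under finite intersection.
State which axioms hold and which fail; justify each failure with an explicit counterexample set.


τ is NOT a topology on X.

Axiom (T1): ∅ ∈ τ? Yes; X ∈ τ? Yes.
Axiom (T2/T3): check pairwise unions and intersections of members of τ.
Counterexample for (T3): {23, 25} ∩ {24, 25} = {25} ∉ τ. Therefore τ is NOT a topology.


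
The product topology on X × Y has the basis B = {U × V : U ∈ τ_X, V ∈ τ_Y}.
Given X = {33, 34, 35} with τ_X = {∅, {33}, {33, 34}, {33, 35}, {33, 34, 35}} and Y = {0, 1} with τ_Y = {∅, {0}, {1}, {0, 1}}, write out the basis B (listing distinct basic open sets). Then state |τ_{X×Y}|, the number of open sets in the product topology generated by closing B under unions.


Basis B = {∅ × ∅, {33} × {0}, {33} × {1}, {33} × {0, 1}, {33, 34} × {0}, {33, 35} × {0}, {33, 34} × {1}, {33, 35} × {1}, {33, 34, 35} × {0}, {33, 34, 35} × {1}, {33, 34} × {0, 1}, {33, 35} × {0, 1}, {33, 34, 35} × {0, 1}}; |τ_{X×Y}| = 25.

Enumerate products U × V with U ∈ τ_X, V ∈ τ_Y (deduplicated):
  ∅ × ∅ = {} (∅)
  {33} × {0} = {(33,0)}
  {33} × {1} = {(33,1)}
  {33} × {0, 1} = {(33,0), (33,1)}
  {33, 34} × {0} = {(33,0), (34,0)}
  {33, 35} × {0} = {(33,0), (35,0)}
  {33, 34} × {1} = {(33,1), (34,1)}
  {33, 35} × {1} = {(33,1), (35,1)}
  {33, 34, 35} × {0} = {(33,0), (34,0), (35,0)}
  {33, 34, 35} × {1} = {(33,1), (34,1), (35,1)}
  {33, 34} × {0, 1} = {(33,0), (33,1), (34,0), (34,1)}
  {33, 35} × {0, 1} = {(33,0), (33,1), (35,0), (35,1)}
  {33, 34, 35} × {0, 1} = {(33,0), (33,1), (34,0), (34,1), (35,0), (35,1)}
These 13 distinct sets form the basis B.
Close under arbitrary unions to get τ_{X×Y}; counting gives |τ_{X×Y}| = 25.


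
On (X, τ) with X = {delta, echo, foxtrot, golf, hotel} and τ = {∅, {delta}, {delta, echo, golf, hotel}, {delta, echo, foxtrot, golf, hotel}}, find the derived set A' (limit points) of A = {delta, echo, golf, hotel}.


A' = {echo, foxtrot, golf, hotel}

For each x ∈ X, list the open sets U ∈ τ with x ∈ U, then check whether U ∩ (A ∖ {x}) ≠ ∅ for every such U.
  x = delta: open {delta} ∋ x has {delta} ∩ (A ∖ {delta}) = ∅, so x is NOT a limit point.
  x = echo: opens ∋ x are {delta, echo, golf, hotel}, {delta, echo, foxtrot, golf, hotel}; each meets A ∖ {echo}, so x IS a limit point.
  x = foxtrot: opens ∋ x are {delta, echo, foxtrot, golf, hotel}; each meets A ∖ {foxtrot}, so x IS a limit point.
  x = golf: opens ∋ x are {delta, echo, golf, hotel}, {delta, echo, foxtrot, golf, hotel}; each meets A ∖ {golf}, so x IS a limit point.
  x = hotel: opens ∋ x are {delta, echo, golf, hotel}, {delta, echo, foxtrot, golf, hotel}; each meets A ∖ {hotel}, so x IS a limit point.
Collecting: A' = {echo, foxtrot, golf, hotel}.


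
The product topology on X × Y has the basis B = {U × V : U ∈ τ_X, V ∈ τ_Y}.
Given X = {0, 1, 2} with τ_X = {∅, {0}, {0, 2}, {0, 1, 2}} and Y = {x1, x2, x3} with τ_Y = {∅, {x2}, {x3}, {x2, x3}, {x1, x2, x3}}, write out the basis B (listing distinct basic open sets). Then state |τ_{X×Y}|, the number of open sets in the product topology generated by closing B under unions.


Basis B = {∅ × ∅, {0} × {x2}, {0} × {x3}, {0} × {x2, x3}, {0, 2} × {x2}, {0, 2} × {x3}, {0} × {x1, x2, x3}, {0, 1, 2} × {x2}, {0, 1, 2} × {x3}, {0, 2} × {x2, x3}, {0, 2} × {x1, x2, x3}, {0, 1, 2} × {x2, x3}, {0, 1, 2} × {x1, x2, x3}}; |τ_{X×Y}| = 30.

Enumerate products U × V with U ∈ τ_X, V ∈ τ_Y (deduplicated):
  ∅ × ∅ = {} (∅)
  {0} × {x2} = {(0,x2)}
  {0} × {x3} = {(0,x3)}
  {0} × {x2, x3} = {(0,x2), (0,x3)}
  {0, 2} × {x2} = {(0,x2), (2,x2)}
  {0, 2} × {x3} = {(0,x3), (2,x3)}
  {0} × {x1, x2, x3} = {(0,x1), (0,x2), (0,x3)}
  {0, 1, 2} × {x2} = {(0,x2), (1,x2), (2,x2)}
  {0, 1, 2} × {x3} = {(0,x3), (1,x3), (2,x3)}
  {0, 2} × {x2, x3} = {(0,x2), (0,x3), (2,x2), (2,x3)}
  {0, 2} × {x1, x2, x3} = {(0,x1), (0,x2), (0,x3), (2,x1), (2,x2), (2,x3)}
  {0, 1, 2} × {x2, x3} = {(0,x2), (0,x3), (1,x2), (1,x3), (2,x2), (2,x3)}
  {0, 1, 2} × {x1, x2, x3} = {(0,x1), (0,x2), (0,x3), (1,x1), (1,x2), (1,x3), (2,x1), (2,x2), (2,x3)}
These 13 distinct sets form the basis B.
Close under arbitrary unions to get τ_{X×Y}; counting gives |τ_{X×Y}| = 30.


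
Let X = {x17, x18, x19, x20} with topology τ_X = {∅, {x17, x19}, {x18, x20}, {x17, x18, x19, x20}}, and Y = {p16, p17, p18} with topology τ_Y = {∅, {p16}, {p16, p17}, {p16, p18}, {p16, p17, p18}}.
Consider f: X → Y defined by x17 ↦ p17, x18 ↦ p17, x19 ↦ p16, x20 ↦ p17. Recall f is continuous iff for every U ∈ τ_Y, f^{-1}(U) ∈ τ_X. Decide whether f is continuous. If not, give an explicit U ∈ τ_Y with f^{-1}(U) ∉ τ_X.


f is NOT continuous.

Compute f^{-1}(U) for each U ∈ τ_Y:
  U = ∅: f^{-1}(U) = ∅ ∈ τ_X ✓.
  U = {p16}: f^{-1}(U) = {x19} ∉ τ_X ✗.
  U = {p16, p17}: f^{-1}(U) = {x17, x18, x19, x20} ∈ τ_X ✓.
  U = {p16, p18}: f^{-1}(U) = {x19} ∉ τ_X ✗.
  U = {p16, p17, p18}: f^{-1}(U) = {x17, x18, x19, x20} ∈ τ_X ✓.
Found U = {p16} with f^{-1}(U) = {x19} not in τ_X. Therefore f is NOT continuous.


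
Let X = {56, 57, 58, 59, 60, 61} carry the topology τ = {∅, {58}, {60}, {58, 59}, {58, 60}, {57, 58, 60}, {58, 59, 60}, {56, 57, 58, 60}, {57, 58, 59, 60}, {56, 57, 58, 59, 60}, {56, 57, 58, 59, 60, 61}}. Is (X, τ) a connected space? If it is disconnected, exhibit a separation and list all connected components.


(X, τ) is connected.

Find clopen sets (U ∈ τ with X ∖ U ∈ τ):
  U = ∅, X ∖ U = {56, 57, 58, 59, 60, 61} — both open, so U is clopen.
  U = {56, 57, 58, 59, 60, 61}, X ∖ U = ∅ — both open, so U is clopen.
Only trivial clopens (∅ and X) exist, so (X, τ) is connected.
Compute connected components by grouping points that agree on all clopens:
  component: {56, 57, 58, 59, 60, 61}


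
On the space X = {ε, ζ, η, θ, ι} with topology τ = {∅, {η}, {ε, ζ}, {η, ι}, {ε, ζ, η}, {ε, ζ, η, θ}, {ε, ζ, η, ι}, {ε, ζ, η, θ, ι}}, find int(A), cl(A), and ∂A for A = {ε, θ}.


int(A) = ∅, cl(A) = {ε, ζ, θ}, ∂A = {ε, ζ, θ}.

Closed sets in (X, τ) are complements of opens:
  closed(X, τ) = {∅, {θ}, {ι}, {θ, ι}, {ε, ζ, θ}, {η, θ, ι}, {ε, ζ, θ, ι}, {ε, ζ, η, θ, ι}}.
int(A) = ⋃ {U ∈ τ : U ⊆ A}. Opens contained in A: ∅.
Taking the union of these: int(A) = ∅.
cl(A) = ⋂ {C closed : A ⊆ C}. Closed sets containing A: {ε, ζ, θ}, {ε, ζ, θ, ι}, {ε, ζ, η, θ, ι}.
Intersecting these: cl(A) = {ε, ζ, θ}.
∂A = cl(A) ∖ int(A) = {ε, ζ, θ} ∖ ∅ = {ε, ζ, θ}.


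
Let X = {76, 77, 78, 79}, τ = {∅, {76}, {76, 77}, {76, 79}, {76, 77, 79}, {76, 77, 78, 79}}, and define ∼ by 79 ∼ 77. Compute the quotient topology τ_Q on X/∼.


X/∼ = {[76], [77=79], [78]}; |τ_Q| = 4.

Equivalence classes: [76], [77=79], [78].
Quotient map π: X → X/∼ sends 76 ↦ [76], 77 ↦ [77=79], 78 ↦ [78], 79 ↦ [77=79].
For each subset V ⊆ X/∼, compute π^{-1}(V) ⊆ X and check whether π^{-1}(V) ∈ τ. V is open in τ_Q iff π^{-1}(V) ∈ τ.
  V = {}: π^{-1}(V) = ∅ ∈ τ ✓.
  V = {[76]}: π^{-1}(V) = {76} ∈ τ ✓.
  V = {[77=79]}: π^{-1}(V) = {77, 79} ∉ τ ✗.
  V = {[76], [77=79]}: π^{-1}(V) = {76, 77, 79} ∈ τ ✓.
  V = {[78]}: π^{-1}(V) = {78} ∉ τ ✗.
  V = {[76], [78]}: π^{-1}(V) = {76, 78} ∉ τ ✗.
  V = {[77=79], [78]}: π^{-1}(V) = {77, 78, 79} ∉ τ ✗.
  V = {[76], [77=79], [78]}: π^{-1}(V) = {76, 77, 78, 79} ∈ τ ✓.
Open sets in the quotient: τ_Q = {{}, {[76]}, {[76], [77=79]}, {[76], [77=79], [78]}} (4 elements).


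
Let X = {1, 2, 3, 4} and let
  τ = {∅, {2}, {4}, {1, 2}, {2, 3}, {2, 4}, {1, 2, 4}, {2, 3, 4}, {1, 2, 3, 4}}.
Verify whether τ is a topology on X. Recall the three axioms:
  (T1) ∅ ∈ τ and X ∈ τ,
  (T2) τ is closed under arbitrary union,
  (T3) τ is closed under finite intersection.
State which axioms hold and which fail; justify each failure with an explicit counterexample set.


τ is NOT a topology on X.

Axiom (T1): ∅ ∈ τ? Yes; X ∈ τ? Yes.
Axiom (T2/T3): check pairwise unions and intersections of members of τ.
Counterexample for (T2): {1, 2} ∪ {2, 3} = {1, 2, 3} ∉ τ. Therefore τ is NOT a topology.


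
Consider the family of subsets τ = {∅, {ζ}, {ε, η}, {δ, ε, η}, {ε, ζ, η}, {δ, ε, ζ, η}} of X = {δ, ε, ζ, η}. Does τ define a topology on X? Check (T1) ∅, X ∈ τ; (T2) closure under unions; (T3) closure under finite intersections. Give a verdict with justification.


τ IS a topology on X.

Axiom (T1): ∅ ∈ τ? Yes; X ∈ τ? Yes.
Axiom (T2/T3): check pairwise unions and intersections of members of τ.
All pairwise intersections and unions checked — each lies in τ. Therefore τ satisfies (T1), (T2), (T3): it IS a topology on X.


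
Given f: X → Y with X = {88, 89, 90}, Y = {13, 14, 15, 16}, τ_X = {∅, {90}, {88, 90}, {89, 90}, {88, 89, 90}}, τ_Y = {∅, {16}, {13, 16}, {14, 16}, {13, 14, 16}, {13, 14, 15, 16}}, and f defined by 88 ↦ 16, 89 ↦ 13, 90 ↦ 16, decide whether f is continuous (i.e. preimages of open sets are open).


f IS continuous.

Compute f^{-1}(U) for each U ∈ τ_Y:
  U = ∅: f^{-1}(U) = ∅ ∈ τ_X ✓.
  U = {16}: f^{-1}(U) = {88, 90} ∈ τ_X ✓.
  U = {13, 16}: f^{-1}(U) = {88, 89, 90} ∈ τ_X ✓.
  U = {14, 16}: f^{-1}(U) = {88, 90} ∈ τ_X ✓.
  U = {13, 14, 16}: f^{-1}(U) = {88, 89, 90} ∈ τ_X ✓.
  U = {13, 14, 15, 16}: f^{-1}(U) = {88, 89, 90} ∈ τ_X ✓.
Every preimage lies in τ_X, so f IS continuous.


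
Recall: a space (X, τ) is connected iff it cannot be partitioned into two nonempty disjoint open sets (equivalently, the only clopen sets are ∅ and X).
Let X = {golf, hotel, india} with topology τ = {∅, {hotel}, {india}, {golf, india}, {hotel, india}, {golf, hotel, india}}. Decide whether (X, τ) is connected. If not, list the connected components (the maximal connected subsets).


(X, τ) is disconnected; components = [{hotel}, {golf, india}].

Find clopen sets (U ∈ τ with X ∖ U ∈ τ):
  U = ∅, X ∖ U = {golf, hotel, india} — both open, so U is clopen.
  U = {hotel}, X ∖ U = {golf, india} — both open, so U is clopen.
  U = {golf, india}, X ∖ U = {hotel} — both open, so U is clopen.
  U = {golf, hotel, india}, X ∖ U = ∅ — both open, so U is clopen.
Nontrivial clopen(s) exist: e.g. {golf, india}. So (X, τ) is disconnected.
Compute connected components by grouping points that agree on all clopens:
  component: {hotel}
  component: {golf, india}


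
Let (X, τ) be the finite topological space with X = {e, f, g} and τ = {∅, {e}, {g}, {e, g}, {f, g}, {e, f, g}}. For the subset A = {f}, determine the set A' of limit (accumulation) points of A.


A' = ∅

For each x ∈ X, list the open sets U ∈ τ with x ∈ U, then check whether U ∩ (A ∖ {x}) ≠ ∅ for every such U.
  x = e: open {e} ∋ x has {e} ∩ (A ∖ {e}) = ∅, so x is NOT a limit point.
  x = f: open {f, g} ∋ x has {f, g} ∩ (A ∖ {f}) = ∅, so x is NOT a limit point.
  x = g: open {g} ∋ x has {g} ∩ (A ∖ {g}) = ∅, so x is NOT a limit point.
Collecting: A' = ∅.


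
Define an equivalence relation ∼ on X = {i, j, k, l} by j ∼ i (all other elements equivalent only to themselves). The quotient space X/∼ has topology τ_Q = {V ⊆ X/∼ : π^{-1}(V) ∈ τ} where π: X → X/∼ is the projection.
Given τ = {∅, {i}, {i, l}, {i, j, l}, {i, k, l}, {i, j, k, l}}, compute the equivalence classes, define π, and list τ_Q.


X/∼ = {[i=j], [k], [l]}; |τ_Q| = 3.

Equivalence classes: [i=j], [k], [l].
Quotient map π: X → X/∼ sends i ↦ [i=j], j ↦ [i=j], k ↦ [k], l ↦ [l].
For each subset V ⊆ X/∼, compute π^{-1}(V) ⊆ X and check whether π^{-1}(V) ∈ τ. V is open in τ_Q iff π^{-1}(V) ∈ τ.
  V = {}: π^{-1}(V) = ∅ ∈ τ ✓.
  V = {[i=j]}: π^{-1}(V) = {i, j} ∉ τ ✗.
  V = {[k]}: π^{-1}(V) = {k} ∉ τ ✗.
  V = {[i=j], [k]}: π^{-1}(V) = {i, j, k} ∉ τ ✗.
  V = {[l]}: π^{-1}(V) = {l} ∉ τ ✗.
  V = {[i=j], [l]}: π^{-1}(V) = {i, j, l} ∈ τ ✓.
  V = {[k], [l]}: π^{-1}(V) = {k, l} ∉ τ ✗.
  V = {[i=j], [k], [l]}: π^{-1}(V) = {i, j, k, l} ∈ τ ✓.
Open sets in the quotient: τ_Q = {{}, {[i=j], [l]}, {[i=j], [k], [l]}} (3 elements).


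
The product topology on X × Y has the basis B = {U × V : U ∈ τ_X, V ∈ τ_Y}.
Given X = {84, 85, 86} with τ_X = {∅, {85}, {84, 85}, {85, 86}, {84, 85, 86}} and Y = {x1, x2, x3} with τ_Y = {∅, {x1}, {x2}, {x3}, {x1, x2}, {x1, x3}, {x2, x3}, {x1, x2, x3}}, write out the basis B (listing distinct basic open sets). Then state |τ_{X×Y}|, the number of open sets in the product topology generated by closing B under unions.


Basis B = {∅ × ∅, {85} × {x1}, {85} × {x2}, {85} × {x3}, {84, 85} × {x1}, {84, 85} × {x2}, {84, 85} × {x3}, {85} × {x1, x2}, {85} × {x1, x3}, {85, 86} × {x1}, {85} × {x2, x3}, {85, 86} × {x2}, {85, 86} × {x3}, {84, 85, 86} × {x1}, {84, 85, 86} × {x2}, {84, 85, 86} × {x3}, {85} × {x1, x2, x3}, {84, 85} × {x1, x2}, {84, 85} × {x1, x3}, {84, 85} × {x2, x3}, {85, 86} × {x1, x2}, {85, 86} × {x1, x3}, {85, 86} × {x2, x3}, {84, 85} × {x1, x2, x3}, {84, 85, 86} × {x1, x2}, {84, 85, 86} × {x1, x3}, {84, 85, 86} × {x2, x3}, {85, 86} × {x1, x2, x3}, {84, 85, 86} × {x1, x2, x3}}; |τ_{X×Y}| = 125.

Enumerate products U × V with U ∈ τ_X, V ∈ τ_Y (deduplicated):
  ∅ × ∅ = {} (∅)
  {85} × {x1} = {(85,x1)}
  {85} × {x2} = {(85,x2)}
  {85} × {x3} = {(85,x3)}
  {84, 85} × {x1} = {(84,x1), (85,x1)}
  {84, 85} × {x2} = {(84,x2), (85,x2)}
  {84, 85} × {x3} = {(84,x3), (85,x3)}
  {85} × {x1, x2} = {(85,x1), (85,x2)}
  {85} × {x1, x3} = {(85,x1), (85,x3)}
  {85, 86} × {x1} = {(85,x1), (86,x1)}
  {85} × {x2, x3} = {(85,x2), (85,x3)}
  {85, 86} × {x2} = {(85,x2), (86,x2)}
  {85, 86} × {x3} = {(85,x3), (86,x3)}
  {84, 85, 86} × {x1} = {(84,x1), (85,x1), (86,x1)}
  {84, 85, 86} × {x2} = {(84,x2), (85,x2), (86,x2)}
  {84, 85, 86} × {x3} = {(84,x3), (85,x3), (86,x3)}
  {85} × {x1, x2, x3} = {(85,x1), (85,x2), (85,x3)}
  {84, 85} × {x1, x2} = {(84,x1), (84,x2), (85,x1), (85,x2)}
  {84, 85} × {x1, x3} = {(84,x1), (84,x3), (85,x1), (85,x3)}
  {84, 85} × {x2, x3} = {(84,x2), (84,x3), (85,x2), (85,x3)}
  {85, 86} × {x1, x2} = {(85,x1), (85,x2), (86,x1), (86,x2)}
  {85, 86} × {x1, x3} = {(85,x1), (85,x3), (86,x1), (86,x3)}
  {85, 86} × {x2, x3} = {(85,x2), (85,x3), (86,x2), (86,x3)}
  {84, 85} × {x1, x2, x3} = {(84,x1), (84,x2), (84,x3), (85,x1), (85,x2), (85,x3)}
  {84, 85, 86} × {x1, x2} = {(84,x1), (84,x2), (85,x1), (85,x2), (86,x1), (86,x2)}
  {84, 85, 86} × {x1, x3} = {(84,x1), (84,x3), (85,x1), (85,x3), (86,x1), (86,x3)}
  {84, 85, 86} × {x2, x3} = {(84,x2), (84,x3), (85,x2), (85,x3), (86,x2), (86,x3)}
  {85, 86} × {x1, x2, x3} = {(85,x1), (85,x2), (85,x3), (86,x1), (86,x2), (86,x3)}
  {84, 85, 86} × {x1, x2, x3} = {(84,x1), (84,x2), (84,x3), (85,x1), (85,x2), (85,x3), (86,x1), (86,x2), (86,x3)}
These 29 distinct sets form the basis B.
Close under arbitrary unions to get τ_{X×Y}; counting gives |τ_{X×Y}| = 125.


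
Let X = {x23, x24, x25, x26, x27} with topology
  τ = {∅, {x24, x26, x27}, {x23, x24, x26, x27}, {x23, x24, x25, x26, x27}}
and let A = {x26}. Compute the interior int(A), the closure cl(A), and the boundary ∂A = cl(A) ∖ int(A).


int(A) = ∅, cl(A) = {x23, x24, x25, x26, x27}, ∂A = {x23, x24, x25, x26, x27}.

Closed sets in (X, τ) are complements of opens:
  closed(X, τ) = {∅, {x25}, {x23, x25}, {x23, x24, x25, x26, x27}}.
int(A) = ⋃ {U ∈ τ : U ⊆ A}. Opens contained in A: ∅.
Taking the union of these: int(A) = ∅.
cl(A) = ⋂ {C closed : A ⊆ C}. Closed sets containing A: {x23, x24, x25, x26, x27}.
Intersecting these: cl(A) = {x23, x24, x25, x26, x27}.
∂A = cl(A) ∖ int(A) = {x23, x24, x25, x26, x27} ∖ ∅ = {x23, x24, x25, x26, x27}.


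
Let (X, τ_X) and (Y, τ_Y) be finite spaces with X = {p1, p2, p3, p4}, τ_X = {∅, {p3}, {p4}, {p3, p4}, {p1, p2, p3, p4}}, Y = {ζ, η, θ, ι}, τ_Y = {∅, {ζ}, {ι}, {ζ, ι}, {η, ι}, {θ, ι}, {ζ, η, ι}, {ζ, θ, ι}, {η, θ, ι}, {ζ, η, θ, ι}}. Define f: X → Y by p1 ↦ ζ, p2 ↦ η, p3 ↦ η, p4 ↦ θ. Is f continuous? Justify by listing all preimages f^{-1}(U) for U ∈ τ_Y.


f is NOT continuous.

Compute f^{-1}(U) for each U ∈ τ_Y:
  U = ∅: f^{-1}(U) = ∅ ∈ τ_X ✓.
  U = {ζ}: f^{-1}(U) = {p1} ∉ τ_X ✗.
  U = {ι}: f^{-1}(U) = ∅ ∈ τ_X ✓.
  U = {ζ, ι}: f^{-1}(U) = {p1} ∉ τ_X ✗.
  U = {η, ι}: f^{-1}(U) = {p2, p3} ∉ τ_X ✗.
  U = {θ, ι}: f^{-1}(U) = {p4} ∈ τ_X ✓.
  U = {ζ, η, ι}: f^{-1}(U) = {p1, p2, p3} ∉ τ_X ✗.
  U = {ζ, θ, ι}: f^{-1}(U) = {p1, p4} ∉ τ_X ✗.
  U = {η, θ, ι}: f^{-1}(U) = {p2, p3, p4} ∉ τ_X ✗.
  U = {ζ, η, θ, ι}: f^{-1}(U) = {p1, p2, p3, p4} ∈ τ_X ✓.
Found U = {ζ} with f^{-1}(U) = {p1} not in τ_X. Therefore f is NOT continuous.


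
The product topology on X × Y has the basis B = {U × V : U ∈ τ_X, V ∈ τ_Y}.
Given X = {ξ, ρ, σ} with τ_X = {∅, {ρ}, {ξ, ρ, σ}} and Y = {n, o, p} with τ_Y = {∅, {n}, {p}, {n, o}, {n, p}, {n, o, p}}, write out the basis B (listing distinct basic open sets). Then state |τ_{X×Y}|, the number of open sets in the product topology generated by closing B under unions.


Basis B = {∅ × ∅, {ρ} × {n}, {ρ} × {p}, {ρ} × {n, o}, {ρ} × {n, p}, {ξ, ρ, σ} × {n}, {ξ, ρ, σ} × {p}, {ρ} × {n, o, p}, {ξ, ρ, σ} × {n, o}, {ξ, ρ, σ} × {n, p}, {ξ, ρ, σ} × {n, o, p}}; |τ_{X×Y}| = 18.

Enumerate products U × V with U ∈ τ_X, V ∈ τ_Y (deduplicated):
  ∅ × ∅ = {} (∅)
  {ρ} × {n} = {(ρ,n)}
  {ρ} × {p} = {(ρ,p)}
  {ρ} × {n, o} = {(ρ,n), (ρ,o)}
  {ρ} × {n, p} = {(ρ,n), (ρ,p)}
  {ξ, ρ, σ} × {n} = {(ξ,n), (ρ,n), (σ,n)}
  {ξ, ρ, σ} × {p} = {(ξ,p), (ρ,p), (σ,p)}
  {ρ} × {n, o, p} = {(ρ,n), (ρ,o), (ρ,p)}
  {ξ, ρ, σ} × {n, o} = {(ξ,n), (ξ,o), (ρ,n), (ρ,o), (σ,n), (σ,o)}
  {ξ, ρ, σ} × {n, p} = {(ξ,n), (ξ,p), (ρ,n), (ρ,p), (σ,n), (σ,p)}
  {ξ, ρ, σ} × {n, o, p} = {(ξ,n), (ξ,o), (ξ,p), (ρ,n), (ρ,o), (ρ,p), (σ,n), (σ,o), (σ,p)}
These 11 distinct sets form the basis B.
Close under arbitrary unions to get τ_{X×Y}; counting gives |τ_{X×Y}| = 18.


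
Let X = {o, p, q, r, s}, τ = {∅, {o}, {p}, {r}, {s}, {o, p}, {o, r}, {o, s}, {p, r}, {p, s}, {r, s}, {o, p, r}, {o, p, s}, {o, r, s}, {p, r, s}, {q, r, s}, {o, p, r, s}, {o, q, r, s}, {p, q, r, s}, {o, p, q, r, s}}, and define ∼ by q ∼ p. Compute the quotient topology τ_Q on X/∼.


X/∼ = {[o], [p=q], [r], [s]}; |τ_Q| = 10.

Equivalence classes: [o], [p=q], [r], [s].
Quotient map π: X → X/∼ sends o ↦ [o], p ↦ [p=q], q ↦ [p=q], r ↦ [r], s ↦ [s].
For each subset V ⊆ X/∼, compute π^{-1}(V) ⊆ X and check whether π^{-1}(V) ∈ τ. V is open in τ_Q iff π^{-1}(V) ∈ τ.
  V = {}: π^{-1}(V) = ∅ ∈ τ ✓.
  V = {[o]}: π^{-1}(V) = {o} ∈ τ ✓.
  V = {[p=q]}: π^{-1}(V) = {p, q} ∉ τ ✗.
  V = {[o], [p=q]}: π^{-1}(V) = {o, p, q} ∉ τ ✗.
  V = {[r]}: π^{-1}(V) = {r} ∈ τ ✓.
  V = {[o], [r]}: π^{-1}(V) = {o, r} ∈ τ ✓.
  V = {[p=q], [r]}: π^{-1}(V) = {p, q, r} ∉ τ ✗.
  V = {[o], [p=q], [r]}: π^{-1}(V) = {o, p, q, r} ∉ τ ✗.
  V = {[s]}: π^{-1}(V) = {s} ∈ τ ✓.
  V = {[o], [s]}: π^{-1}(V) = {o, s} ∈ τ ✓.
  V = {[p=q], [s]}: π^{-1}(V) = {p, q, s} ∉ τ ✗.
  V = {[o], [p=q], [s]}: π^{-1}(V) = {o, p, q, s} ∉ τ ✗.
  V = {[r], [s]}: π^{-1}(V) = {r, s} ∈ τ ✓.
  V = {[o], [r], [s]}: π^{-1}(V) = {o, r, s} ∈ τ ✓.
  V = {[p=q], [r], [s]}: π^{-1}(V) = {p, q, r, s} ∈ τ ✓.
  V = {[o], [p=q], [r], [s]}: π^{-1}(V) = {o, p, q, r, s} ∈ τ ✓.
Open sets in the quotient: τ_Q = {{}, {[o]}, {[r]}, {[o], [r]}, {[s]}, {[o], [s]}, {[r], [s]}, {[o], [r], [s]}, {[p=q], [r], [s]}, {[o], [p=q], [r], [s]}} (10 elements).


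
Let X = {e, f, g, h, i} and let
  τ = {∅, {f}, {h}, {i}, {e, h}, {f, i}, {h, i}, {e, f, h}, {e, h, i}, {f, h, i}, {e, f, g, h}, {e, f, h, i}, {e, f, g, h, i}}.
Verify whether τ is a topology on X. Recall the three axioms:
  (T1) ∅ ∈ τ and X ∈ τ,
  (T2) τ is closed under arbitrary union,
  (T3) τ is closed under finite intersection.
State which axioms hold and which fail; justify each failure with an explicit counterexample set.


τ is NOT a topology on X.

Axiom (T1): ∅ ∈ τ? Yes; X ∈ τ? Yes.
Axiom (T2/T3): check pairwise unions and intersections of members of τ.
Counterexample for (T2): {f} ∪ {h} = {f, h} ∉ τ. Therefore τ is NOT a topology.


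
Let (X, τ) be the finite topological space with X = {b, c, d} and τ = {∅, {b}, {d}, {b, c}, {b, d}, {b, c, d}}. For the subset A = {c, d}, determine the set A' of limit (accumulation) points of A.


A' = ∅

For each x ∈ X, list the open sets U ∈ τ with x ∈ U, then check whether U ∩ (A ∖ {x}) ≠ ∅ for every such U.
  x = b: open {b} ∋ x has {b} ∩ (A ∖ {b}) = ∅, so x is NOT a limit point.
  x = c: open {b, c} ∋ x has {b, c} ∩ (A ∖ {c}) = ∅, so x is NOT a limit point.
  x = d: open {d} ∋ x has {d} ∩ (A ∖ {d}) = ∅, so x is NOT a limit point.
Collecting: A' = ∅.


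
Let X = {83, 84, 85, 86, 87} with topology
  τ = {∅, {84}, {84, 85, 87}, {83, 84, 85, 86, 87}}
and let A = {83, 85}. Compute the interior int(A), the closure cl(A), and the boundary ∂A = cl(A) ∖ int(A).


int(A) = ∅, cl(A) = {83, 85, 86, 87}, ∂A = {83, 85, 86, 87}.

Closed sets in (X, τ) are complements of opens:
  closed(X, τ) = {∅, {83, 86}, {83, 85, 86, 87}, {83, 84, 85, 86, 87}}.
int(A) = ⋃ {U ∈ τ : U ⊆ A}. Opens contained in A: ∅.
Taking the union of these: int(A) = ∅.
cl(A) = ⋂ {C closed : A ⊆ C}. Closed sets containing A: {83, 85, 86, 87}, {83, 84, 85, 86, 87}.
Intersecting these: cl(A) = {83, 85, 86, 87}.
∂A = cl(A) ∖ int(A) = {83, 85, 86, 87} ∖ ∅ = {83, 85, 86, 87}.


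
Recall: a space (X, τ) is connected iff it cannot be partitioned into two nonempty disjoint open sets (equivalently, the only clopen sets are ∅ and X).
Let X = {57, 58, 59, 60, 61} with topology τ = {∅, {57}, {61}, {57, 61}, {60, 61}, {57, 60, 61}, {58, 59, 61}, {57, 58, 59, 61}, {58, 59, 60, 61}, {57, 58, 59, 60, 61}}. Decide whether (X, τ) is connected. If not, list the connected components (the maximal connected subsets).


(X, τ) is disconnected; components = [{57}, {58, 59, 60, 61}].

Find clopen sets (U ∈ τ with X ∖ U ∈ τ):
  U = ∅, X ∖ U = {57, 58, 59, 60, 61} — both open, so U is clopen.
  U = {57}, X ∖ U = {58, 59, 60, 61} — both open, so U is clopen.
  U = {58, 59, 60, 61}, X ∖ U = {57} — both open, so U is clopen.
  U = {57, 58, 59, 60, 61}, X ∖ U = ∅ — both open, so U is clopen.
Nontrivial clopen(s) exist: e.g. {57}. So (X, τ) is disconnected.
Compute connected components by grouping points that agree on all clopens:
  component: {57}
  component: {58, 59, 60, 61}


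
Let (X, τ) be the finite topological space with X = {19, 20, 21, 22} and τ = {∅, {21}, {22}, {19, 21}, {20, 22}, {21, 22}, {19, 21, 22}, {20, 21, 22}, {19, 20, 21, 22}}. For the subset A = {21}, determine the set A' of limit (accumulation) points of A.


A' = {19}

For each x ∈ X, list the open sets U ∈ τ with x ∈ U, then check whether U ∩ (A ∖ {x}) ≠ ∅ for every such U.
  x = 19: opens ∋ x are {19, 21}, {19, 21, 22}, {19, 20, 21, 22}; each meets A ∖ {19}, so x IS a limit point.
  x = 20: open {20, 22} ∋ x has {20, 22} ∩ (A ∖ {20}) = ∅, so x is NOT a limit point.
  x = 21: open {21} ∋ x has {21} ∩ (A ∖ {21}) = ∅, so x is NOT a limit point.
  x = 22: open {22} ∋ x has {22} ∩ (A ∖ {22}) = ∅, so x is NOT a limit point.
Collecting: A' = {19}.


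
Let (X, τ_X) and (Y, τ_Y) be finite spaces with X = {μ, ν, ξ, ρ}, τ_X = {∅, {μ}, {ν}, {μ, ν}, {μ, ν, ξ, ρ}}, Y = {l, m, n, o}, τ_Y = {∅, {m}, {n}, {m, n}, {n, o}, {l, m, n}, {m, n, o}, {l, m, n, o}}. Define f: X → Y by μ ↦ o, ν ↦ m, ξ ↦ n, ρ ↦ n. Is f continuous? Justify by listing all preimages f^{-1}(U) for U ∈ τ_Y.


f is NOT continuous.

Compute f^{-1}(U) for each U ∈ τ_Y:
  U = ∅: f^{-1}(U) = ∅ ∈ τ_X ✓.
  U = {m}: f^{-1}(U) = {ν} ∈ τ_X ✓.
  U = {n}: f^{-1}(U) = {ξ, ρ} ∉ τ_X ✗.
  U = {m, n}: f^{-1}(U) = {ν, ξ, ρ} ∉ τ_X ✗.
  U = {n, o}: f^{-1}(U) = {μ, ξ, ρ} ∉ τ_X ✗.
  U = {l, m, n}: f^{-1}(U) = {ν, ξ, ρ} ∉ τ_X ✗.
  U = {m, n, o}: f^{-1}(U) = {μ, ν, ξ, ρ} ∈ τ_X ✓.
  U = {l, m, n, o}: f^{-1}(U) = {μ, ν, ξ, ρ} ∈ τ_X ✓.
Found U = {n} with f^{-1}(U) = {ξ, ρ} not in τ_X. Therefore f is NOT continuous.


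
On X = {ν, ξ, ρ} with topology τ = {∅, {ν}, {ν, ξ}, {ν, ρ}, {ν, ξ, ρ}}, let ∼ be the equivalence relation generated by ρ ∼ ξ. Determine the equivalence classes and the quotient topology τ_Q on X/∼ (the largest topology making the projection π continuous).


X/∼ = {[ν], [ξ=ρ]}; |τ_Q| = 3.

Equivalence classes: [ν], [ξ=ρ].
Quotient map π: X → X/∼ sends ν ↦ [ν], ξ ↦ [ξ=ρ], ρ ↦ [ξ=ρ].
For each subset V ⊆ X/∼, compute π^{-1}(V) ⊆ X and check whether π^{-1}(V) ∈ τ. V is open in τ_Q iff π^{-1}(V) ∈ τ.
  V = {}: π^{-1}(V) = ∅ ∈ τ ✓.
  V = {[ν]}: π^{-1}(V) = {ν} ∈ τ ✓.
  V = {[ξ=ρ]}: π^{-1}(V) = {ξ, ρ} ∉ τ ✗.
  V = {[ν], [ξ=ρ]}: π^{-1}(V) = {ν, ξ, ρ} ∈ τ ✓.
Open sets in the quotient: τ_Q = {{}, {[ν]}, {[ν], [ξ=ρ]}} (3 elements).


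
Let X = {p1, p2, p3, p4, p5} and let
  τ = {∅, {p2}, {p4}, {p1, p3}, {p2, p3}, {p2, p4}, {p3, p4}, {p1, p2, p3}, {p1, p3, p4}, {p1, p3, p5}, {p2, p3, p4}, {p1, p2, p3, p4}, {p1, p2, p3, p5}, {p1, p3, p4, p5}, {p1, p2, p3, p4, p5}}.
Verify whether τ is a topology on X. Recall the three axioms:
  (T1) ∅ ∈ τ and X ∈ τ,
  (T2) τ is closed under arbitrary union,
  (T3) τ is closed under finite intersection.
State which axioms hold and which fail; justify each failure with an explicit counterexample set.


τ is NOT a topology on X.

Axiom (T1): ∅ ∈ τ? Yes; X ∈ τ? Yes.
Axiom (T2/T3): check pairwise unions and intersections of members of τ.
Counterexample for (T3): {p1, p3} ∩ {p2, p3} = {p3} ∉ τ. Therefore τ is NOT a topology.


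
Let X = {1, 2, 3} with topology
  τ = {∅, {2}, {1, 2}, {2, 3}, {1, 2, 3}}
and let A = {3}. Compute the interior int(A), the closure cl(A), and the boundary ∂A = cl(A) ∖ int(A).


int(A) = ∅, cl(A) = {3}, ∂A = {3}.

Closed sets in (X, τ) are complements of opens:
  closed(X, τ) = {∅, {1}, {3}, {1, 3}, {1, 2, 3}}.
int(A) = ⋃ {U ∈ τ : U ⊆ A}. Opens contained in A: ∅.
Taking the union of these: int(A) = ∅.
cl(A) = ⋂ {C closed : A ⊆ C}. Closed sets containing A: {3}, {1, 3}, {1, 2, 3}.
Intersecting these: cl(A) = {3}.
∂A = cl(A) ∖ int(A) = {3} ∖ ∅ = {3}.


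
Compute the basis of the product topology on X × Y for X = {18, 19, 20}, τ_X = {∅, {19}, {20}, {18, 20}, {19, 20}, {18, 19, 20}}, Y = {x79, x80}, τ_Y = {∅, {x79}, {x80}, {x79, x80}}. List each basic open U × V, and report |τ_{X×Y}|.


Basis B = {∅ × ∅, {19} × {x79}, {19} × {x80}, {20} × {x79}, {20} × {x80}, {18, 20} × {x79}, {18, 20} × {x80}, {19} × {x79, x80}, {19, 20} × {x79}, {19, 20} × {x80}, {20} × {x79, x80}, {18, 19, 20} × {x79}, {18, 19, 20} × {x80}, {18, 20} × {x79, x80}, {19, 20} × {x79, x80}, {18, 19, 20} × {x79, x80}}; |τ_{X×Y}| = 36.

Enumerate products U × V with U ∈ τ_X, V ∈ τ_Y (deduplicated):
  ∅ × ∅ = {} (∅)
  {19} × {x79} = {(19,x79)}
  {19} × {x80} = {(19,x80)}
  {20} × {x79} = {(20,x79)}
  {20} × {x80} = {(20,x80)}
  {18, 20} × {x79} = {(18,x79), (20,x79)}
  {18, 20} × {x80} = {(18,x80), (20,x80)}
  {19} × {x79, x80} = {(19,x79), (19,x80)}
  {19, 20} × {x79} = {(19,x79), (20,x79)}
  {19, 20} × {x80} = {(19,x80), (20,x80)}
  {20} × {x79, x80} = {(20,x79), (20,x80)}
  {18, 19, 20} × {x79} = {(18,x79), (19,x79), (20,x79)}
  {18, 19, 20} × {x80} = {(18,x80), (19,x80), (20,x80)}
  {18, 20} × {x79, x80} = {(18,x79), (18,x80), (20,x79), (20,x80)}
  {19, 20} × {x79, x80} = {(19,x79), (19,x80), (20,x79), (20,x80)}
  {18, 19, 20} × {x79, x80} = {(18,x79), (18,x80), (19,x79), (19,x80), (20,x79), (20,x80)}
These 16 distinct sets form the basis B.
Close under arbitrary unions to get τ_{X×Y}; counting gives |τ_{X×Y}| = 36.


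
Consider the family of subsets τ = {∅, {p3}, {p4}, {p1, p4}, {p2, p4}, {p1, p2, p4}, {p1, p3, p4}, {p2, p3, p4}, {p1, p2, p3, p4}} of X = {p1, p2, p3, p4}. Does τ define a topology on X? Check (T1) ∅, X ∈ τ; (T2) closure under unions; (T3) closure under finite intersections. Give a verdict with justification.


τ is NOT a topology on X.

Axiom (T1): ∅ ∈ τ? Yes; X ∈ τ? Yes.
Axiom (T2/T3): check pairwise unions and intersections of members of τ.
Counterexample for (T2): {p3} ∪ {p4} = {p3, p4} ∉ τ. Therefore τ is NOT a topology.


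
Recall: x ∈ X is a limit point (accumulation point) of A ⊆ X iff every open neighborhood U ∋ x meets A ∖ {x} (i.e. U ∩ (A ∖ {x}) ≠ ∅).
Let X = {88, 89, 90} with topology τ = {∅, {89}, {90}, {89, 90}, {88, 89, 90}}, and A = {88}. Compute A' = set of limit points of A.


A' = ∅

For each x ∈ X, list the open sets U ∈ τ with x ∈ U, then check whether U ∩ (A ∖ {x}) ≠ ∅ for every such U.
  x = 88: open {88, 89, 90} ∋ x has {88, 89, 90} ∩ (A ∖ {88}) = ∅, so x is NOT a limit point.
  x = 89: open {89} ∋ x has {89} ∩ (A ∖ {89}) = ∅, so x is NOT a limit point.
  x = 90: open {90} ∋ x has {90} ∩ (A ∖ {90}) = ∅, so x is NOT a limit point.
Collecting: A' = ∅.


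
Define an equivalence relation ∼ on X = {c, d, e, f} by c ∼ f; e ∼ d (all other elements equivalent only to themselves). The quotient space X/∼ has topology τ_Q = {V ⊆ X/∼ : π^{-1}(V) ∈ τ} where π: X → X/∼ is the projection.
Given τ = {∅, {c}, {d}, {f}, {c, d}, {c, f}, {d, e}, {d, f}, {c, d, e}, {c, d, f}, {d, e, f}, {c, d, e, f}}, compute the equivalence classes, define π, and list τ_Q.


X/∼ = {[c=f], [d=e]}; |τ_Q| = 4.

Equivalence classes: [c=f], [d=e].
Quotient map π: X → X/∼ sends c ↦ [c=f], d ↦ [d=e], e ↦ [d=e], f ↦ [c=f].
For each subset V ⊆ X/∼, compute π^{-1}(V) ⊆ X and check whether π^{-1}(V) ∈ τ. V is open in τ_Q iff π^{-1}(V) ∈ τ.
  V = {}: π^{-1}(V) = ∅ ∈ τ ✓.
  V = {[c=f]}: π^{-1}(V) = {c, f} ∈ τ ✓.
  V = {[d=e]}: π^{-1}(V) = {d, e} ∈ τ ✓.
  V = {[c=f], [d=e]}: π^{-1}(V) = {c, d, e, f} ∈ τ ✓.
Open sets in the quotient: τ_Q = {{}, {[c=f]}, {[d=e]}, {[c=f], [d=e]}} (4 elements).
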